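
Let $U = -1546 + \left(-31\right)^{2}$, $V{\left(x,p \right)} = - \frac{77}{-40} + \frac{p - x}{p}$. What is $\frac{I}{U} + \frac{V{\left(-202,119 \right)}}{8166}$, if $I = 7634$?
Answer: $- \frac{19781461979}{1515936240} \approx -13.049$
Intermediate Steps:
$V{\left(x,p \right)} = \frac{77}{40} + \frac{p - x}{p}$ ($V{\left(x,p \right)} = \left(-77\right) \left(- \frac{1}{40}\right) + \frac{p - x}{p} = \frac{77}{40} + \frac{p - x}{p}$)
$U = -585$ ($U = -1546 + 961 = -585$)
$\frac{I}{U} + \frac{V{\left(-202,119 \right)}}{8166} = \frac{7634}{-585} + \frac{\frac{117}{40} - - \frac{202}{119}}{8166} = 7634 \left(- \frac{1}{585}\right) + \left(\frac{117}{40} - \left(-202\right) \frac{1}{119}\right) \frac{1}{8166} = - \frac{7634}{585} + \left(\frac{117}{40} + \frac{202}{119}\right) \frac{1}{8166} = - \frac{7634}{585} + \frac{22003}{4760} \cdot \frac{1}{8166} = - \frac{7634}{585} + \frac{22003}{38870160} = - \frac{19781461979}{1515936240}$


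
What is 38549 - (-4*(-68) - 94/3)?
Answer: 114925/3 ≈ 38308.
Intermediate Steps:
38549 - (-4*(-68) - 94/3) = 38549 - (272 - 94*1/3) = 38549 - (272 - 94/3) = 38549 - 1*722/3 = 38549 - 722/3 = 114925/3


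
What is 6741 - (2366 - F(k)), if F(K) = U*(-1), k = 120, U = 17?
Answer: 4358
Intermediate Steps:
F(K) = -17 (F(K) = 17*(-1) = -17)
6741 - (2366 - F(k)) = 6741 - (2366 - 1*(-17)) = 6741 - (2366 + 17) = 6741 - 1*2383 = 6741 - 2383 = 4358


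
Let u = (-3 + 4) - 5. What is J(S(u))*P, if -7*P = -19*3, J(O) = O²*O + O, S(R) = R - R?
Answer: 0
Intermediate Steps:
u = -4 (u = 1 - 5 = -4)
S(R) = 0
J(O) = O + O³ (J(O) = O³ + O = O + O³)
P = 57/7 (P = -(-19)*3/7 = -⅐*(-57) = 57/7 ≈ 8.1429)
J(S(u))*P = (0 + 0³)*(57/7) = (0 + 0)*(57/7) = 0*(57/7) = 0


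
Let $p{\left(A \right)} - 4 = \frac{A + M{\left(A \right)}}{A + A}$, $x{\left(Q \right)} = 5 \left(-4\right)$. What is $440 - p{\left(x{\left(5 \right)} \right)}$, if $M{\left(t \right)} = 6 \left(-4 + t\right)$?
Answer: $\frac{4319}{10} \approx 431.9$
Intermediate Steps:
$x{\left(Q \right)} = -20$
$M{\left(t \right)} = -24 + 6 t$
$p{\left(A \right)} = 4 + \frac{-24 + 7 A}{2 A}$ ($p{\left(A \right)} = 4 + \frac{A + \left(-24 + 6 A\right)}{A + A} = 4 + \frac{-24 + 7 A}{2 A}$)
$440 - p{\left(x{\left(5 \right)} \right)} = 440 - \left(\frac{15}{2} - \frac{12}{-20}\right) = 440 - \left(\frac{15}{2} - - \frac{3}{5}\right) = 440 - \left(\frac{15}{2} + \frac{3}{5}\right) = 440 - \frac{81}{10} = \frac{4319}{10}$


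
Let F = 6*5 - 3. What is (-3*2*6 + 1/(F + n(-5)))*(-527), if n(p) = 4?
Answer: 18955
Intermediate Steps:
F = 27 (F = 30 - 3 = 27)
(-3*2*6 + 1/(F + n(-5)))*(-527) = (-3*2*6 + 1/(27 + 4))*(-527) = (-6*6 + 1/31)*(-527) = (-36 + 1/31)*(-527) = -1115/31*(-527) = 18955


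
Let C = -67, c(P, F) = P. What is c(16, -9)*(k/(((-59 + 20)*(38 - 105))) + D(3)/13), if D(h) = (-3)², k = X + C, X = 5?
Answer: 27952/2613 ≈ 10.697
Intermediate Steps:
k = -62 (k = 5 - 67 = -62)
D(h) = 9
c(16, -9)*(k/(((-59 + 20)*(38 - 105))) + D(3)/13) = 16*(-62*1/((-59 + 20)*(38 - 105)) + 9/13) = 16*(-62/((-39*(-67))) + 9*(1/13)) = 16*(-62/2613 + 9/13) = 16*(1747/2613) = 27952/2613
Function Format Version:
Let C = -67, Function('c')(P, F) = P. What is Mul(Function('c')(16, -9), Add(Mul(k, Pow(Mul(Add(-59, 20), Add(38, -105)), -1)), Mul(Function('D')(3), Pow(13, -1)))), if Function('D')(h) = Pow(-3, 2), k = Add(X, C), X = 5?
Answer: Rational(27952, 2613) ≈ 10.697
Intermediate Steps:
k = -62 (k = Add(5, -67) = -62)
Function('D')(h) = 9
Mul(Function('c')(16, -9), Add(Mul(k, Pow(Mul(Add(-59, 20), Add(38, -105)), -1)), Mul(Function('D')(3), Pow(13, -1)))) = Mul(16, Add(Mul(-62, Pow(Mul(Add(-59, 20), Add(38, -105)), -1)), Mul(9, Pow(13, -1)))) = Mul(16, Add(Mul(-62, Pow(Mul(-39, -67), -1)), Mul(9, Rational(1, 13)))) = Mul(16, Add(Mul(-62, Pow(2613, -1)), Rational(9, 13))) = Mul(16, Add(Mul(-62, Rational(1, 2613)), Rational(9, 13))) = Mul(16, Add(Rational(-62, 2613), Rational(9, 13))) = Mul(16, Rational(1747, 2613)) = Rational(27952, 2613)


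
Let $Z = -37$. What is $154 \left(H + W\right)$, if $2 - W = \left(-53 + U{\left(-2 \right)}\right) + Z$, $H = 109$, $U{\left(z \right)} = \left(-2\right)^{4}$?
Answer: $28490$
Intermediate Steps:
$U{\left(z \right)} = 16$
$W = 76$ ($W = 2 - \left(\left(-53 + 16\right) - 37\right) = 2 - \left(-37 - 37\right) = 2 - -74 = 2 + 74 = 76$)
$154 \left(H + W\right) = 154 \left(109 + 76\right) = 154 \cdot 185 = 28490$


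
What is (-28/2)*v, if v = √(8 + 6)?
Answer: -14*√14 ≈ -52.383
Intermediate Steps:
v = √14 ≈ 3.7417
(-28/2)*v = (-28/2)*√14 = (-28*½)*√14 = -14*√14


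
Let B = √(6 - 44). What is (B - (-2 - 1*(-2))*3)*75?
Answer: 75*I*√38 ≈ 462.33*I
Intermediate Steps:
B = I*√38 (B = √(-38) = I*√38 ≈ 6.1644*I)
(B - (-2 - 1*(-2))*3)*75 = (I*√38 - (-2 - 1*(-2))*3)*75 = (I*√38 - (-2 + 2)*3)*75 = (I*√38 - 1*0*3)*75 = (I*√38 + 0*3)*75 = (I*√38 + 0)*75 = (I*√38)*75 = 75*I*√38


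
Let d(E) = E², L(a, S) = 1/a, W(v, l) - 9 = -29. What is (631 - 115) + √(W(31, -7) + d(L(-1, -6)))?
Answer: 516 + I*√19 ≈ 516.0 + 4.3589*I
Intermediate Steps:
W(v, l) = -20 (W(v, l) = 9 - 29 = -20)
L(a, S) = 1/a
(631 - 115) + √(W(31, -7) + d(L(-1, -6))) = (631 - 115) + √(-20 + (1/(-1))²) = 516 + √(-20 + (-1)²) = 516 + √(-20 + 1) = 516 + √(-19) = 516 + I*√19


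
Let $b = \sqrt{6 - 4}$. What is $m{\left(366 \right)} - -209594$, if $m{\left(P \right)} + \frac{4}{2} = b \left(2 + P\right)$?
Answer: $209592 + 368 \sqrt{2} \approx 2.1011 \cdot 10^{5}$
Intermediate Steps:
$b = \sqrt{2} \approx 1.4142$
$m{\left(P \right)} = -2 + \sqrt{2} \left(2 + P\right)$
$m{\left(366 \right)} - -209594 = \left(-2 + 2 \sqrt{2} + 366 \sqrt{2}\right) - -209594 = \left(-2 + 368 \sqrt{2}\right) + 209594 = 209592 + 368 \sqrt{2}$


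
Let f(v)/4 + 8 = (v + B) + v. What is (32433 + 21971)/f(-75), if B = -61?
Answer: -13601/219 ≈ -62.105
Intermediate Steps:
f(v) = -276 + 8*v (f(v) = -32 + 4*((v - 61) + v) = -32 + 4*((-61 + v) + v) = -32 + 4*(-61 + 2*v) = -32 + (-244 + 8*v) = -276 + 8*v)
(32433 + 21971)/f(-75) = (32433 + 21971)/(-276 + 8*(-75)) = 54404/(-276 - 600) = 54404/(-876) = 54404*(-1/876) = -13601/219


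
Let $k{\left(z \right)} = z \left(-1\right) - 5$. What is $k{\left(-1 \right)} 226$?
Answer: $-904$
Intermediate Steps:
$k{\left(z \right)} = -5 - z$ ($k{\left(z \right)} = - z - 5 = -5 - z$)
$k{\left(-1 \right)} 226 = \left(-5 - -1\right) 226 = \left(-5 + 1\right) 226 = \left(-4\right) 226 = -904$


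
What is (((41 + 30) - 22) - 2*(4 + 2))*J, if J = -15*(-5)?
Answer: 2775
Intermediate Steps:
J = 75
(((41 + 30) - 22) - 2*(4 + 2))*J = (((41 + 30) - 22) - 2*(4 + 2))*75 = ((71 - 22) - 2*6)*75 = (49 - 12)*75 = 37*75 = 2775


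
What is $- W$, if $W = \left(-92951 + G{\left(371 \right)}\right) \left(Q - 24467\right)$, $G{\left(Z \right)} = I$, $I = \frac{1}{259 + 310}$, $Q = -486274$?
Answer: $- \frac{27012641016438}{569} \approx -4.7474 \cdot 10^{10}$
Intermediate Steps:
$I = \frac{1}{569} \approx 0.0017575$
$G{\left(Z \right)} = \frac{1}{569}$
$W = \frac{27012641016438}{569}$ ($W = \left(-92951 + \frac{1}{569}\right) \left(-486274 - 24467\right) = - \frac{52889118 \left(-486274 - 24467\right)}{569} = \left(- \frac{52889118}{569}\right) \left(-510741\right) = \frac{27012641016438}{569} \approx 4.7474 \cdot 10^{10}$)
$- W = \left(-1\right) \frac{27012641016438}{569} = - \frac{27012641016438}{569}$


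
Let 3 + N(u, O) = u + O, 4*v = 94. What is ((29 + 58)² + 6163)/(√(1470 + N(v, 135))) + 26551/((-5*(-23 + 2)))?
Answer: 3793/15 + 13732*√6502/3251 ≈ 593.46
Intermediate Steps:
v = 47/2 (v = (¼)*94 = 47/2 ≈ 23.500)
N(u, O) = -3 + O + u (N(u, O) = -3 + (u + O) = -3 + (O + u) = -3 + O + u)
((29 + 58)² + 6163)/(√(1470 + N(v, 135))) + 26551/((-5*(-23 + 2))) = ((29 + 58)² + 6163)/(√(1470 + (-3 + 135 + 47/2))) + 26551/((-5*(-23 + 2))) = (87² + 6163)/(√(1470 + 311/2)) + 26551/((-5*(-21))) = (7569 + 6163)/(√(3251/2)) + 26551/105 = 13732/((√6502/2)) + 26551*(1/105) = 13732*(√6502/3251) + 3793/15 = 13732*√6502/3251 + 3793/15 = 3793/15 + 13732*√6502/3251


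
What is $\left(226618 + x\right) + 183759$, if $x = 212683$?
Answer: $623060$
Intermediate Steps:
$\left(226618 + x\right) + 183759 = \left(226618 + 212683\right) + 183759 = 439301 + 183759 = 623060$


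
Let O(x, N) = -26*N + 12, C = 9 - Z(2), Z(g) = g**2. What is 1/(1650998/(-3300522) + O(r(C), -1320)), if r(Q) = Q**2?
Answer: 1650261/56655935153 ≈ 2.9128e-5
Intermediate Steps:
C = 5 (C = 9 - 1*2**2 = 9 - 1*4 = 9 - 4 = 5)
O(x, N) = 12 - 26*N
1/(1650998/(-3300522) + O(r(C), -1320)) = 1/(1650998/(-3300522) + (12 - 26*(-1320))) = 1/(1650998*(-1/3300522) + (12 + 34320)) = 1/(-825499/1650261 + 34332) = 1/(56655935153/1650261) = 1650261/56655935153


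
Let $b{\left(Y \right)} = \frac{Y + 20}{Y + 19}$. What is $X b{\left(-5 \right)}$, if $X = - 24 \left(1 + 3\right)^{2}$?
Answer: $- \frac{2880}{7} \approx -411.43$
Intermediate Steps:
$X = -384$ ($X = - 24 \cdot 4^{2} = \left(-24\right) 16 = -384$)
$b{\left(Y \right)} = \frac{20 + Y}{19 + Y}$
$X b{\left(-5 \right)} = - 384 \frac{20 - 5}{19 - 5} = - 384 \cdot \frac{1}{14} \cdot 15 = \left(-384\right) \frac{15}{14} = - \frac{2880}{7}$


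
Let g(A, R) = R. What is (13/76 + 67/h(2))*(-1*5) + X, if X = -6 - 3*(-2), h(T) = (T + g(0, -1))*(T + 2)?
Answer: -3215/38 ≈ -84.605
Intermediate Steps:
h(T) = (-1 + T)*(2 + T) (h(T) = (T - 1)*(T + 2) = (-1 + T)*(2 + T))
X = 0 (X = -6 + 6 = 0)
(13/76 + 67/h(2))*(-1*5) + X = (13/76 + 67/(-2 + 2 + 2²))*(-1*5) + 0 = (13*(1/76) + 67/(-2 + 2 + 4))*(-5) + 0 = (13/76 + 67/4)*(-5) + 0 = (643/38)*(-5) + 0 = -3215/38 + 0 = -3215/38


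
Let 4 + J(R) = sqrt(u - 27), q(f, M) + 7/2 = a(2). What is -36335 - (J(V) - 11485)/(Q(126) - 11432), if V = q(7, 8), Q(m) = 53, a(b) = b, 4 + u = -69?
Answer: -413467454/11379 + 10*I/11379 ≈ -36336.0 + 0.00087881*I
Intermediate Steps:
u = -73 (u = -4 - 69 = -73)
q(f, M) = -3/2 (q(f, M) = -7/2 + 2 = -3/2)
V = -3/2 ≈ -1.5000
J(R) = -4 + 10*I (J(R) = -4 + sqrt(-73 - 27) = -4 + sqrt(-100) = -4 + 10*I)
-36335 - (J(V) - 11485)/(Q(126) - 11432) = -36335 - ((-4 + 10*I) - 11485)/(53 - 11432) = -36335 - (-11489 + 10*I)/(-11379) = -36335 - (-11489 + 10*I)*(-1)/11379 = -36335 - (11489/11379 - 10*I/11379) = -36335 + (-11489/11379 + 10*I/11379) = -413467454/11379 + 10*I/11379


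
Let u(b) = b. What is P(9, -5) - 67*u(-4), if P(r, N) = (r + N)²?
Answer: 284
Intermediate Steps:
P(r, N) = (N + r)²
P(9, -5) - 67*u(-4) = (-5 + 9)² - 67*(-4) = 4² + 268 = 16 + 268 = 284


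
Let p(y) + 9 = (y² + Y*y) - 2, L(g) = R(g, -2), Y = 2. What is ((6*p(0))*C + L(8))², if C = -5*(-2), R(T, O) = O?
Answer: 438244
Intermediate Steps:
L(g) = -2
p(y) = -11 + y² + 2*y (p(y) = -9 + ((y² + 2*y) - 2) = -9 + (-2 + y² + 2*y) = -11 + y² + 2*y)
C = 10
((6*p(0))*C + L(8))² = ((6*(-11 + 0² + 2*0))*10 - 2)² = ((6*(-11 + 0 + 0))*10 - 2)² = ((6*(-11))*10 - 2)² = (-66*10 - 2)² = (-660 - 2)² = (-662)² = 438244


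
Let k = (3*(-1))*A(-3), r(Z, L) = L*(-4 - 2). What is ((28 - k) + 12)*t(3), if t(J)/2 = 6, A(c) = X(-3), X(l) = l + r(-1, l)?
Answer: 1020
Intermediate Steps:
r(Z, L) = -6*L (r(Z, L) = L*(-6) = -6*L)
X(l) = -5*l (X(l) = l - 6*l = -5*l)
A(c) = 15 (A(c) = -5*(-3) = 15)
t(J) = 12 (t(J) = 2*6 = 12)
k = -45 (k = (3*(-1))*15 = -3*15 = -45)
((28 - k) + 12)*t(3) = ((28 - 1*(-45)) + 12)*12 = ((28 + 45) + 12)*12 = (73 + 12)*12 = 85*12 = 1020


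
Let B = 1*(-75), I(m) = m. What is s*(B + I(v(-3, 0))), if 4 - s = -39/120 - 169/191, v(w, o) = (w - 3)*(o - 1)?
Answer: -2746407/7640 ≈ -359.48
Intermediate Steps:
v(w, o) = (-1 + o)*(-3 + w) (v(w, o) = (-3 + w)*(-1 + o) = (-1 + o)*(-3 + w))
s = 39803/7640 (s = 4 - (-39/120 - 169/191) = 4 - (-39*1/120 - 169*1/191) = 4 - (-13/40 - 169/191) = 4 - 1*(-9243/7640) = 4 + 9243/7640 = 39803/7640 ≈ 5.2098)
B = -75
s*(B + I(v(-3, 0))) = 39803*(-75 + (3 - 1*(-3) - 3*0 + 0*(-3)))/7640 = 39803*(-75 + (3 + 3 + 0 + 0))/7640 = 39803*(-75 + 6)/7640 = (39803/7640)*(-69) = -2746407/7640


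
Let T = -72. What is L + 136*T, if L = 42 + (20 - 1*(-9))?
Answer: -9721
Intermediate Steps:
L = 71 (L = 42 + (20 + 9) = 42 + 29 = 71)
L + 136*T = 71 + 136*(-72) = 71 - 9792 = -9721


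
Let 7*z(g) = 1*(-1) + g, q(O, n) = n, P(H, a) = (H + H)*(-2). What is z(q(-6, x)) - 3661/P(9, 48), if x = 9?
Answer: 25915/252 ≈ 102.84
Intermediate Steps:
P(H, a) = -4*H (P(H, a) = (2*H)*(-2) = -4*H)
z(g) = -1/7 + g/7 (z(g) = (1*(-1) + g)/7 = (-1 + g)/7 = -1/7 + g/7)
z(q(-6, x)) - 3661/P(9, 48) = (-1/7 + (1/7)*9) - 3661/((-4*9)) = (-1/7 + 9/7) - 3661/(-36) = 8/7 - 3661*(-1/36) = 8/7 + 3661/36 = 25915/252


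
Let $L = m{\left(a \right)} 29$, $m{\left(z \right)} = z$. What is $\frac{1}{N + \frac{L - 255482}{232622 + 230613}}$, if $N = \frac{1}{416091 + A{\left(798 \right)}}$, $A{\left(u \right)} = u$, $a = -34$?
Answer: $- \frac{193117575915}{106918224817} \approx -1.8062$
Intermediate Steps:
$L = -986$ ($L = \left(-34\right) 29 = -986$)
$N = \frac{1}{416889}$ ($N = \frac{1}{416091 + 798} = \frac{1}{416889} \approx 2.3987 \cdot 10^{-6}$)
$\frac{1}{N + \frac{L - 255482}{232622 + 230613}} = \frac{1}{\frac{1}{416889} + \frac{-986 - 255482}{232622 + 230613}} = \frac{1}{\frac{1}{416889} - \frac{256468}{463235}} = \frac{1}{- \frac{106918224817}{193117575915}} = - \frac{193117575915}{106918224817}$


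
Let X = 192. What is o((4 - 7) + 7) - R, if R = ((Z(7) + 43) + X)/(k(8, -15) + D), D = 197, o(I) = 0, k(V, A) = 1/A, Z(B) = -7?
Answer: -1710/1477 ≈ -1.1578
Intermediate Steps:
R = 1710/1477 (R = ((-7 + 43) + 192)/(1/(-15) + 197) = (36 + 192)/(-1/15 + 197) = 228/(2954/15) = 228*(15/2954) = 1710/1477 ≈ 1.1578)
o((4 - 7) + 7) - R = 0 - 1*1710/1477 = 0 - 1710/1477 = -1710/1477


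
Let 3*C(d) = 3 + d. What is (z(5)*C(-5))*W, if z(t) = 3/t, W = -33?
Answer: 66/5 ≈ 13.200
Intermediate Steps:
C(d) = 1 + d/3 (C(d) = (3 + d)/3 = 1 + d/3)
(z(5)*C(-5))*W = ((3/5)*(1 + (⅓)*(-5)))*(-33) = ((3*(⅕))*(1 - 5/3))*(-33) = ((⅗)*(-⅔))*(-33) = -⅖*(-33) = 66/5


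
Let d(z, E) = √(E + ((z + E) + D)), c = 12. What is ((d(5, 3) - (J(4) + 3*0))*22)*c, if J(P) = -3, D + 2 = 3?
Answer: 792 + 528*√3 ≈ 1706.5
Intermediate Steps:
D = 1 (D = -2 + 3 = 1)
d(z, E) = √(1 + z + 2*E) (d(z, E) = √(E + ((z + E) + 1)) = √(E + ((E + z) + 1)) = √(E + (1 + E + z)) = √(1 + z + 2*E))
((d(5, 3) - (J(4) + 3*0))*22)*c = ((√(1 + 5 + 2*3) - (-3 + 3*0))*22)*12 = ((√(1 + 5 + 6) - (-3 + 0))*22)*12 = ((√12 - 1*(-3))*22)*12 = ((2*√3 + 3)*22)*12 = ((3 + 2*√3)*22)*12 = (66 + 44*√3)*12 = 792 + 528*√3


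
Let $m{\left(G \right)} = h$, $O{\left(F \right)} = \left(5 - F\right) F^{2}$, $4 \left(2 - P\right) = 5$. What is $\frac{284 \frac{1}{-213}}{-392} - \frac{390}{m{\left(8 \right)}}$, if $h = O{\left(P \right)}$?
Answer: $- \frac{271781}{1666} \approx -163.13$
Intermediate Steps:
$P = \frac{3}{4}$ ($P = 2 - \frac{5}{4} = \frac{3}{4} \approx 0.75$)
$O{\left(F \right)} = F^{2} \left(5 - F\right)$
$h = \frac{153}{64}$ ($h = \left(\frac{3}{4}\right)^{2} \left(5 - \frac{3}{4}\right) = \frac{9 \left(5 - \frac{3}{4}\right)}{16} = \frac{9}{16} \cdot \frac{17}{4} = \frac{153}{64} \approx 2.3906$)
$m{\left(G \right)} = \frac{153}{64}$
$\frac{284 \frac{1}{-213}}{-392} - \frac{390}{m{\left(8 \right)}} = \frac{284 \frac{1}{-213}}{-392} - \frac{390}{\frac{153}{64}} = 284 \left(- \frac{1}{213}\right) \left(- \frac{1}{392}\right) - \frac{8320}{51} = \left(- \frac{4}{3}\right) \left(- \frac{1}{392}\right) - \frac{8320}{51} = \frac{1}{294} - \frac{8320}{51} = - \frac{271781}{1666}$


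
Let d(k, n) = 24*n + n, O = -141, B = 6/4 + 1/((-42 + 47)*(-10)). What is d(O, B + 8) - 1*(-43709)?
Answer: 43946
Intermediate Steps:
B = 37/25 (B = 6*(1/4) - 1/10/5 = 3/2 + (1/5)*(-1/10) = 3/2 - 1/50 = 37/25 ≈ 1.4800)
d(k, n) = 25*n
d(O, B + 8) - 1*(-43709) = 25*(37/25 + 8) - 1*(-43709) = 25*(237/25) + 43709 = 237 + 43709 = 43946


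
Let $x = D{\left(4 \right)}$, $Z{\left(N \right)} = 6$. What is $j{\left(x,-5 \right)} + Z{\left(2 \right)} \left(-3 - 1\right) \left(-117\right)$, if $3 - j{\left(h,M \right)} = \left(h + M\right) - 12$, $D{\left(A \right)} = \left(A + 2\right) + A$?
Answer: $2818$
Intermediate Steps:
$D{\left(A \right)} = 2 + 2 A$ ($D{\left(A \right)} = \left(2 + A\right) + A = 2 + 2 A$)
$x = 10$ ($x = 2 + 2 \cdot 4 = 2 + 8 = 10$)
$j{\left(h,M \right)} = 15 - M - h$ ($j{\left(h,M \right)} = 3 - \left(\left(h + M\right) - 12\right) = 3 - \left(\left(M + h\right) - 12\right) = 3 - \left(-12 + M + h\right) = 15 - M - h$)
$j{\left(x,-5 \right)} + Z{\left(2 \right)} \left(-3 - 1\right) \left(-117\right) = \left(15 - -5 - 10\right) + 6 \left(-3 - 1\right) \left(-117\right) = \left(15 + 5 - 10\right) + 6 \left(-4\right) \left(-117\right) = 10 - -2808 = 10 + 2808 = 2818$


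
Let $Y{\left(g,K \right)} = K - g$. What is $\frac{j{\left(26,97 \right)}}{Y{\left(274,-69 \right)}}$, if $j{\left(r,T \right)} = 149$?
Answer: $- \frac{149}{343} \approx -0.4344$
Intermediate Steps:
$\frac{j{\left(26,97 \right)}}{Y{\left(274,-69 \right)}} = \frac{149}{-69 - 274} = \frac{149}{-343} = 149 \left(- \frac{1}{343}\right) = - \frac{149}{343}$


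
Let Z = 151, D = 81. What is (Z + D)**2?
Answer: 53824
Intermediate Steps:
(Z + D)**2 = (151 + 81)**2 = 232**2 = 53824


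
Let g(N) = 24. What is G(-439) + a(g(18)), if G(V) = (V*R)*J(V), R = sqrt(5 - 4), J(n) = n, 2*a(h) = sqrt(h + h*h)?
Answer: 192721 + 5*sqrt(6) ≈ 1.9273e+5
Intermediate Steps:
a(h) = sqrt(h + h**2)/2 (a(h) = sqrt(h + h*h)/2 = sqrt(h + h**2)/2)
R = 1 (R = sqrt(1) = 1)
G(V) = V**2 (G(V) = (V*1)*V = V*V = V**2)
G(-439) + a(g(18)) = (-439)**2 + sqrt(24*(1 + 24))/2 = 192721 + sqrt(24*25)/2 = 192721 + sqrt(600)/2 = 192721 + (10*sqrt(6))/2 = 192721 + 5*sqrt(6)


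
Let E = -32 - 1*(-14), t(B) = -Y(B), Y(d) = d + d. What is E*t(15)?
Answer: 540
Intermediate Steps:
Y(d) = 2*d
t(B) = -2*B
E = -18 (E = -32 + 14 = -18)
E*t(15) = -(-36)*15 = -18*(-30) = 540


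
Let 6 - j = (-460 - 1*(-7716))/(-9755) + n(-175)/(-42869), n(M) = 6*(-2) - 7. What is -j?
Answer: -2819994689/418187095 ≈ -6.7434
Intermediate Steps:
n(M) = -19 (n(M) = -12 - 7 = -19)
j = 2819994689/418187095 (j = 6 - ((-460 - 1*(-7716))/(-9755) - 19/(-42869)) = 6 - ((-460 + 7716)*(-1/9755) - 19*(-1/42869)) = 6 - (7256*(-1/9755) + 19/42869) = 6 - (-7256/9755 + 19/42869) = 6 - 1*(-310872119/418187095) = 6 + 310872119/418187095 = 2819994689/418187095 ≈ 6.7434)
-j = -1*2819994689/418187095 = -2819994689/418187095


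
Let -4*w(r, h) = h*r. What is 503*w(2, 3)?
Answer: -1509/2 ≈ -754.50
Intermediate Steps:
w(r, h) = -h*r/4
503*w(2, 3) = 503*(-1/4*3*2) = 503*(-3/2) = -1509/2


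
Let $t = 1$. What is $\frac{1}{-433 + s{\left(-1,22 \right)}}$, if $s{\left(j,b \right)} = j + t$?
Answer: $- \frac{1}{433} \approx -0.0023095$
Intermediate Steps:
$s{\left(j,b \right)} = 1 + j$ ($s{\left(j,b \right)} = j + 1 = 1 + j$)
$\frac{1}{-433 + s{\left(-1,22 \right)}} = \frac{1}{-433 + \left(1 - 1\right)} = \frac{1}{-433 + 0} = \frac{1}{-433} = - \frac{1}{433}$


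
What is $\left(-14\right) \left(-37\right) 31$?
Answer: $16058$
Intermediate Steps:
$\left(-14\right) \left(-37\right) 31 = 518 \cdot 31 = 16058$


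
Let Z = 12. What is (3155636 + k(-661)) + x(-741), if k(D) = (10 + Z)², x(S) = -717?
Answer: 3155403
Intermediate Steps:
k(D) = 484 (k(D) = (10 + 12)² = 22² = 484)
(3155636 + k(-661)) + x(-741) = (3155636 + 484) - 717 = 3156120 - 717 = 3155403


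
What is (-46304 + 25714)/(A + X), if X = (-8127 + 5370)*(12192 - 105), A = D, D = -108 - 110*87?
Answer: 20590/33333537 ≈ 0.00061770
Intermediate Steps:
D = -9678 (D = -108 - 9570 = -9678)
A = -9678
X = -33323859 (X = -2757*12087 = -33323859)
(-46304 + 25714)/(A + X) = (-46304 + 25714)/(-9678 - 33323859) = -20590/(-33333537) = -20590*(-1/33333537) = 20590/33333537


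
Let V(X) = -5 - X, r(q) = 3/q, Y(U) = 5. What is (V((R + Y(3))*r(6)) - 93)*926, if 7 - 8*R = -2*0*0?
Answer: -747745/8 ≈ -93468.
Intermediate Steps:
R = 7/8 (R = 7/8 - (-2*0)*0/8 = 7/8 - 0*0 = 7/8 - 1/8*0 = 7/8 + 0 = 7/8 ≈ 0.87500)
(V((R + Y(3))*r(6)) - 93)*926 = ((-5 - (7/8 + 5)*3/6) - 93)*926 = ((-5 - 47*3*(1/6)/8) - 93)*926 = ((-5 - 47/(8*2)) - 93)*926 = ((-5 - 1*47/16) - 93)*926 = ((-5 - 47/16) - 93)*926 = (-127/16 - 93)*926 = -1615/16*926 = -747745/8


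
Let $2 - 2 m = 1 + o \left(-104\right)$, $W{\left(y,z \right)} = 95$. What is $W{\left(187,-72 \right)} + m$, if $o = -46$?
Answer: $- \frac{4593}{2} \approx -2296.5$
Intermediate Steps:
$m = - \frac{4783}{2}$ ($m = 1 - \frac{1 - -4784}{2} = 1 - \frac{1 + 4784}{2} = 1 - \frac{4785}{2} = - \frac{4783}{2} \approx -2391.5$)
$W{\left(187,-72 \right)} + m = 95 - \frac{4783}{2} = - \frac{4593}{2}$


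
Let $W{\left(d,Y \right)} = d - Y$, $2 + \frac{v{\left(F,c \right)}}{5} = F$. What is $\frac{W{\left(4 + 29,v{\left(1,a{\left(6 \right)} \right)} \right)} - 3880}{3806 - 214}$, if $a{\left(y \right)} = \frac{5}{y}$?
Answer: $- \frac{1921}{1796} \approx -1.0696$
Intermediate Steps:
$v{\left(F,c \right)} = -10 + 5 F$
$\frac{W{\left(4 + 29,v{\left(1,a{\left(6 \right)} \right)} \right)} - 3880}{3806 - 214} = \frac{\left(\left(4 + 29\right) - \left(-10 + 5 \cdot 1\right)\right) - 3880}{3806 - 214} = \frac{\left(33 - \left(-10 + 5\right)\right) - 3880}{3592} = \left(\left(33 - -5\right) - 3880\right) \frac{1}{3592} = \left(\left(33 + 5\right) - 3880\right) \frac{1}{3592} = \left(38 - 3880\right) \frac{1}{3592} = \left(-3842\right) \frac{1}{3592} = - \frac{1921}{1796}$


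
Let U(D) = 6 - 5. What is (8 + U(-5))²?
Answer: 81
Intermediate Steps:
U(D) = 1
(8 + U(-5))² = (8 + 1)² = 9² = 81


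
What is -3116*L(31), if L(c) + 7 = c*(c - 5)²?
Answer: -65277084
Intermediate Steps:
L(c) = -7 + c*(-5 + c)² (L(c) = -7 + c*(c - 5)² = -7 + c*(-5 + c)²)
-3116*L(31) = -3116*(-7 + 31*(-5 + 31)²) = -3116*(-7 + 31*26²) = -3116*(-7 + 31*676) = -3116*(-7 + 20956) = -3116*20949 = -65277084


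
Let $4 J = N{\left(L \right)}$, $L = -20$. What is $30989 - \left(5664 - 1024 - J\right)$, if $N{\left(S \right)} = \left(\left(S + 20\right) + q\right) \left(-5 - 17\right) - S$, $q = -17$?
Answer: $\frac{52895}{2} \approx 26448.0$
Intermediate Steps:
$N{\left(S \right)} = -66 - 23 S$ ($N{\left(S \right)} = \left(\left(S + 20\right) - 17\right) \left(-5 - 17\right) - S = \left(\left(20 + S\right) - 17\right) \left(-22\right) - S = \left(3 + S\right) \left(-22\right) - S = \left(-66 - 22 S\right) - S = -66 - 23 S$)
$J = \frac{197}{2}$ ($J = \frac{-66 - -460}{4} = \frac{-66 + 460}{4} = \frac{1}{4} \cdot 394 = \frac{197}{2} \approx 98.5$)
$30989 - \left(5664 - 1024 - J\right) = 30989 + \left(\frac{197}{2} - \left(5664 - 1024\right)\right) = 30989 + \left(\frac{197}{2} - 4640\right) = 30989 - \frac{9083}{2} = \frac{52895}{2}$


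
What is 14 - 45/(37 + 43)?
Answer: 215/16 ≈ 13.438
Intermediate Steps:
14 - 45/(37 + 43) = 14 - 45/80 = 14 + (1/80)*(-45) = 14 - 9/16 = 215/16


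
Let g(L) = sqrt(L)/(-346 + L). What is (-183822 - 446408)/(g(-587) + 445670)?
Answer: -244498253248404900/172898047578212687 - 588004590*I*sqrt(587)/172898047578212687 ≈ -1.4141 - 8.2397e-8*I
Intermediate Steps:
g(L) = sqrt(L)/(-346 + L)
(-183822 - 446408)/(g(-587) + 445670) = (-183822 - 446408)/(sqrt(-587)/(-346 - 587) + 445670) = -630230/((I*sqrt(587))/(-933) + 445670) = -630230/((I*sqrt(587))*(-1/933) + 445670) = -630230/(-I*sqrt(587)/933 + 445670) = -630230/(445670 - I*sqrt(587)/933)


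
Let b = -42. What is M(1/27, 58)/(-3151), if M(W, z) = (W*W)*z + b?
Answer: 30560/2297079 ≈ 0.013304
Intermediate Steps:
M(W, z) = -42 + z*W² (M(W, z) = (W*W)*z - 42 = W²*z - 42 = z*W² - 42 = -42 + z*W²)
M(1/27, 58)/(-3151) = (-42 + 58*(1/27)²)/(-3151) = (-42 + 58*(1/27)²)*(-1/3151) = (-42 + 58*(1/729))*(-1/3151) = (-42 + 58/729)*(-1/3151) = -30560/729*(-1/3151) = 30560/2297079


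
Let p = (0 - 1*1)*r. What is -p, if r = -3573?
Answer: -3573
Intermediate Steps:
p = 3573 (p = (0 - 1*1)*(-3573) = (0 - 1)*(-3573) = -1*(-3573) = 3573)
-p = -1*3573 = -3573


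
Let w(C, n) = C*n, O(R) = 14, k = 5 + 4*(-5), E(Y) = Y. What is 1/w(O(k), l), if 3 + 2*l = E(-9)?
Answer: -1/84 ≈ -0.011905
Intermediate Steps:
k = -15 (k = 5 - 20 = -15)
l = -6 (l = -3/2 + (1/2)*(-9) = -3/2 - 9/2 = -6)
1/w(O(k), l) = 1/(14*(-6)) = 1/(-84) = -1/84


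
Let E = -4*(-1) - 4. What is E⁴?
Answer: 0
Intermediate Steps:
E = 0 (E = 4 - 4 = 0)
E⁴ = 0⁴ = 0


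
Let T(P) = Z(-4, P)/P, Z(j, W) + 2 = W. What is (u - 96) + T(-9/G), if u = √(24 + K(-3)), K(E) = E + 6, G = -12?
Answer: -293/3 + 3*√3 ≈ -92.470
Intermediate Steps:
Z(j, W) = -2 + W
K(E) = 6 + E
u = 3*√3 (u = √(24 + (6 - 3)) = √(24 + 3) = √27 = 3*√3 ≈ 5.1962)
T(P) = (-2 + P)/P
(u - 96) + T(-9/G) = (3*√3 - 96) + (-2 - 9/(-12))/((-9/(-12))) = (-96 + 3*√3) + (-2 - 9*(-1/12))/((-9*(-1/12))) = (-96 + 3*√3) + (-2 + ¾)/(¾) = (-96 + 3*√3) + (4/3)*(-5/4) = (-96 + 3*√3) - 5/3 = -293/3 + 3*√3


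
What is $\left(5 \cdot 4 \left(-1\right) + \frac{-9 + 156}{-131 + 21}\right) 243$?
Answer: $- \frac{570321}{110} \approx -5184.7$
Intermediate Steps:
$\left(5 \cdot 4 \left(-1\right) + \frac{-9 + 156}{-131 + 21}\right) 243 = \left(20 \left(-1\right) + \frac{147}{-110}\right) 243 = \left(-20 + 147 \left(- \frac{1}{110}\right)\right) 243 = \left(-20 - \frac{147}{110}\right) 243 = \left(- \frac{2347}{110}\right) 243 = - \frac{570321}{110}$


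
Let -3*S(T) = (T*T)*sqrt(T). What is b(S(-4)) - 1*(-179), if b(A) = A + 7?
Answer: 186 - 32*I/3 ≈ 186.0 - 10.667*I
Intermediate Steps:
S(T) = -T**(5/2)/3 (S(T) = -T*T*sqrt(T)/3 = -T**2*sqrt(T)/3 = -T**(5/2)/3)
b(A) = 7 + A
b(S(-4)) - 1*(-179) = (7 - 32*I/3) - 1*(-179) = (7 - 32*I/3) + 179 = 186 - 32*I/3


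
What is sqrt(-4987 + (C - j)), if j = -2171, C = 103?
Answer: I*sqrt(2713) ≈ 52.086*I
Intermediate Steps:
sqrt(-4987 + (C - j)) = sqrt(-4987 + (103 - 1*(-2171))) = sqrt(-4987 + (103 + 2171)) = sqrt(-4987 + 2274) = sqrt(-2713) = I*sqrt(2713)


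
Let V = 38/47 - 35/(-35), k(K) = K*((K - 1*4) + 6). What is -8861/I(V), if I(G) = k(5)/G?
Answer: -150637/329 ≈ -457.86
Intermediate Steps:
k(K) = K*(2 + K) (k(K) = K*((K - 4) + 6) = K*((-4 + K) + 6) = K*(2 + K))
V = 85/47 (V = 38*(1/47) - 35*(-1/35) = 38/47 + 1 = 85/47 ≈ 1.8085)
I(G) = 35/G (I(G) = (5*(2 + 5))/G = (5*7)/G = 35/G)
-8861/I(V) = -8861/(35/(85/47)) = -8861/(35*(47/85)) = -8861/329/17 = -8861*17/329 = -150637/329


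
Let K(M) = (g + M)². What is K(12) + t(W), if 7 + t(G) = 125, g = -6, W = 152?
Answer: 154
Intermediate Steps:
K(M) = (-6 + M)²
t(G) = 118 (t(G) = -7 + 125 = 118)
K(12) + t(W) = (-6 + 12)² + 118 = 6² + 118 = 36 + 118 = 154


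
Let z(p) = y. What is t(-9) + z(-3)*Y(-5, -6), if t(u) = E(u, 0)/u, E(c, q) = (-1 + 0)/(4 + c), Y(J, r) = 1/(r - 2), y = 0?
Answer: -1/45 ≈ -0.022222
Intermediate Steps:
z(p) = 0
Y(J, r) = 1/(-2 + r)
E(c, q) = -1/(4 + c)
t(u) = -1/(u*(4 + u)) (t(u) = (-1/(4 + u))/u = -1/(u*(4 + u)))
t(-9) + z(-3)*Y(-5, -6) = -1/(-9*(4 - 9)) + 0/(-2 - 6) = -1*(-1/9)/(-5) + 0/(-8) = -1*(-1/9)*(-1/5) + 0*(-1/8) = -1/45 + 0 = -1/45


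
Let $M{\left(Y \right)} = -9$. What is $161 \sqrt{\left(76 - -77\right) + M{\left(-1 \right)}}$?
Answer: $1932$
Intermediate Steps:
$161 \sqrt{\left(76 - -77\right) + M{\left(-1 \right)}} = 161 \sqrt{\left(76 - -77\right) - 9} = 161 \sqrt{\left(76 + 77\right) - 9} = 161 \sqrt{153 - 9} = 161 \sqrt{144} = 161 \cdot 12 = 1932$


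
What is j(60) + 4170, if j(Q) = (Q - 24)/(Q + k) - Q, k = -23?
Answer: 152106/37 ≈ 4111.0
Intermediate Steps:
j(Q) = -Q + (-24 + Q)/(-23 + Q) (j(Q) = (Q - 24)/(Q - 23) - Q = (-24 + Q)/(-23 + Q) - Q = -Q + (-24 + Q)/(-23 + Q))
j(60) + 4170 = (-24 - 1*60² + 24*60)/(-23 + 60) + 4170 = (-24 - 1*3600 + 1440)/37 + 4170 = (-24 - 3600 + 1440)/37 + 4170 = (1/37)*(-2184) + 4170 = -2184/37 + 4170 = 152106/37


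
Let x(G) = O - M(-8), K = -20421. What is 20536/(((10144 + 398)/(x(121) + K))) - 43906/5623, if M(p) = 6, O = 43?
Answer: -168163100386/4234119 ≈ -39716.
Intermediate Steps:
x(G) = 37 (x(G) = 43 - 1*6 = 43 - 6 = 37)
20536/(((10144 + 398)/(x(121) + K))) - 43906/5623 = 20536/(((10144 + 398)/(37 - 20421))) - 43906/5623 = 20536/((10542/(-20384))) - 43906*1/5623 = 20536/((10542*(-1/20384))) - 43906/5623 = 20536/(-753/1456) - 43906/5623 = 20536*(-1456/753) - 43906/5623 = -29900416/753 - 43906/5623 = -168163100386/4234119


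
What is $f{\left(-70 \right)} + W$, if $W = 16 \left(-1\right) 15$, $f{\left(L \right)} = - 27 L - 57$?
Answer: $1593$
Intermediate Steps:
$f{\left(L \right)} = -57 - 27 L$
$W = -240$ ($W = \left(-16\right) 15 = -240$)
$f{\left(-70 \right)} + W = \left(-57 - -1890\right) - 240 = \left(-57 + 1890\right) - 240 = 1833 - 240 = 1593$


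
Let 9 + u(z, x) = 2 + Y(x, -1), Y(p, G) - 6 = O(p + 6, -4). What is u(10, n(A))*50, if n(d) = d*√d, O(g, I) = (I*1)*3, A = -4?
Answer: -650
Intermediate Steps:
O(g, I) = 3*I (O(g, I) = I*3 = 3*I)
Y(p, G) = -6 (Y(p, G) = 6 + 3*(-4) = 6 - 12 = -6)
n(d) = d^(3/2)
u(z, x) = -13 (u(z, x) = -9 + (2 - 6) = -9 - 4 = -13)
u(10, n(A))*50 = -13*50 = -650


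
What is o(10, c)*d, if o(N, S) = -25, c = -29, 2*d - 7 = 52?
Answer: -1475/2 ≈ -737.50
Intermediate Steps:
d = 59/2 (d = 7/2 + (½)*52 = 7/2 + 26 = 59/2 ≈ 29.500)
o(10, c)*d = -25*59/2 = -1475/2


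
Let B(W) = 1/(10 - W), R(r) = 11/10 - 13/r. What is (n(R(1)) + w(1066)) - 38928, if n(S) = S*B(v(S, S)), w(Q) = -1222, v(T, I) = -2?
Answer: -4818119/120 ≈ -40151.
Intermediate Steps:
R(r) = 11/10 - 13/r (R(r) = 11*(⅒) - 13/r = 11/10 - 13/r)
n(S) = S/12 (n(S) = S*(-1/(-10 - 2)) = S*(-1/(-12)) = S*(-1*(-1/12)) = S*(1/12) = S/12)
(n(R(1)) + w(1066)) - 38928 = ((11/10 - 13/1)/12 - 1222) - 38928 = ((11/10 - 13*1)/12 - 1222) - 38928 = ((11/10 - 13)/12 - 1222) - 38928 = ((1/12)*(-119/10) - 1222) - 38928 = (-119/120 - 1222) - 38928 = -146759/120 - 38928 = -4818119/120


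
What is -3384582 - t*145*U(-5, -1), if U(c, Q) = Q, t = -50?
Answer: -3391832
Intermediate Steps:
-3384582 - t*145*U(-5, -1) = -3384582 - (-50*145)*(-1) = -3384582 - (-7250)*(-1) = -3384582 - 1*7250 = -3384582 - 7250 = -3391832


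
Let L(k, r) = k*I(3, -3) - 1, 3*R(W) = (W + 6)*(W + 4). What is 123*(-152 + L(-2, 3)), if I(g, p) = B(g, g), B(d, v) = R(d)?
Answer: -23985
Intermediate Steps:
R(W) = (4 + W)*(6 + W)/3 (R(W) = ((W + 6)*(W + 4))/3 = ((6 + W)*(4 + W))/3 = ((4 + W)*(6 + W))/3 = (4 + W)*(6 + W)/3)
B(d, v) = 8 + d**2/3 + 10*d/3
I(g, p) = 8 + g**2/3 + 10*g/3
L(k, r) = -1 + 21*k (L(k, r) = k*(8 + (1/3)*3**2 + (10/3)*3) - 1 = k*(8 + (1/3)*9 + 10) - 1 = k*(8 + 3 + 10) - 1 = k*21 - 1 = 21*k - 1 = -1 + 21*k)
123*(-152 + L(-2, 3)) = 123*(-152 + (-1 + 21*(-2))) = 123*(-152 + (-1 - 42)) = 123*(-152 - 43) = 123*(-195) = -23985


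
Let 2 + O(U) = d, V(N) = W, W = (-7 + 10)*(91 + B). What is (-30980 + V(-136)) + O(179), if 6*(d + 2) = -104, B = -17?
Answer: -92338/3 ≈ -30779.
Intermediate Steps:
W = 222 (W = (-7 + 10)*(91 - 17) = 3*74 = 222)
V(N) = 222
d = -58/3 (d = -2 + (⅙)*(-104) = -2 - 52/3 = -58/3 ≈ -19.333)
O(U) = -64/3 (O(U) = -2 - 58/3 = -64/3)
(-30980 + V(-136)) + O(179) = (-30980 + 222) - 64/3 = -30758 - 64/3 = -92338/3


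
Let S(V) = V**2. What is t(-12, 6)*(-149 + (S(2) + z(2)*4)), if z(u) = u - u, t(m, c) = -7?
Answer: 1015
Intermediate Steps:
z(u) = 0
t(-12, 6)*(-149 + (S(2) + z(2)*4)) = -7*(-149 + (2**2 + 0*4)) = -7*(-149 + (4 + 0)) = -7*(-149 + 4) = -7*(-145) = 1015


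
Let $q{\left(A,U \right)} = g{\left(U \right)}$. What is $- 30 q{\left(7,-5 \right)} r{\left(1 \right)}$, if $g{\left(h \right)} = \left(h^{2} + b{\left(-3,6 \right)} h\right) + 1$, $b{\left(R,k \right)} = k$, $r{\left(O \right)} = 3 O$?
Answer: $360$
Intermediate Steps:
$g{\left(h \right)} = 1 + h^{2} + 6 h$ ($g{\left(h \right)} = \left(h^{2} + 6 h\right) + 1 = 1 + h^{2} + 6 h$)
$q{\left(A,U \right)} = 1 + U^{2} + 6 U$
$- 30 q{\left(7,-5 \right)} r{\left(1 \right)} = - 30 \left(1 + \left(-5\right)^{2} + 6 \left(-5\right)\right) 3 \cdot 1 = - 30 \left(1 + 25 - 30\right) 3 = \left(-30\right) \left(-4\right) 3 = 120 \cdot 3 = 360$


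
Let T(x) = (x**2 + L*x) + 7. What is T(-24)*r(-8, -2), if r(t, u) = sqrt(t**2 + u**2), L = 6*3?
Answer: 302*sqrt(17) ≈ 1245.2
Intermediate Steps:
L = 18
T(x) = 7 + x**2 + 18*x (T(x) = (x**2 + 18*x) + 7 = 7 + x**2 + 18*x)
T(-24)*r(-8, -2) = (7 + (-24)**2 + 18*(-24))*sqrt((-8)**2 + (-2)**2) = (7 + 576 - 432)*sqrt(64 + 4) = 151*sqrt(68) = 151*(2*sqrt(17)) = 302*sqrt(17)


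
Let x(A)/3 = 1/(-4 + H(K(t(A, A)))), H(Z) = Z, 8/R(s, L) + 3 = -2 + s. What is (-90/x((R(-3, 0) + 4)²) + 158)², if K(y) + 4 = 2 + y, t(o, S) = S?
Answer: 4624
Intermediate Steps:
K(y) = -2 + y (K(y) = -4 + (2 + y) = -2 + y)
R(s, L) = 8/(-5 + s) (R(s, L) = 8/(-3 + (-2 + s)) = 8/(-5 + s))
x(A) = 3/(-6 + A) (x(A) = 3/(-4 + (-2 + A)) = 3/(-6 + A))
(-90/x((R(-3, 0) + 4)²) + 158)² = (-(-180 + 30*(8/(-5 - 3) + 4)²) + 158)² = (-(-180 + 30*(8/(-8) + 4)²) + 158)² = (-(-180 + 30*(8*(-⅛) + 4)²) + 158)² = (-(-180 + 30*(-1 + 4)²) + 158)² = (-90/1 + 158)² = (-90*1 + 158)² = (-90 + 158)² = 68² = 4624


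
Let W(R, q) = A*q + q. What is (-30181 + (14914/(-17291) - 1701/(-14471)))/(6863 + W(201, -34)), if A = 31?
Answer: -2517339235848/481669767425 ≈ -5.2263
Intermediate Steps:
W(R, q) = 32*q (W(R, q) = 31*q + q = 32*q)
(-30181 + (14914/(-17291) - 1701/(-14471)))/(6863 + W(201, -34)) = (-30181 + (14914/(-17291) - 1701/(-14471)))/(6863 + 32*(-34)) = (-30181 + (14914*(-1/17291) - 1701*(-1/14471)))/(6863 - 1088) = (-30181 + (-14914/17291 + 1701/14471))/5775 = (-30181 - 186408503/250218061)*(1/5775) = -7552017707544/250218061*1/5775 = -2517339235848/481669767425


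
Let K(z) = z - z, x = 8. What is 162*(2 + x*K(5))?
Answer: 324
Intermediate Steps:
K(z) = 0
162*(2 + x*K(5)) = 162*(2 + 8*0) = 162*(2 + 0) = 162*2 = 324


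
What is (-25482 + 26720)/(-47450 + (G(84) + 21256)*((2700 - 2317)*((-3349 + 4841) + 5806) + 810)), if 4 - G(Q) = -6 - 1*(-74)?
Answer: 619/29625798899 ≈ 2.0894e-8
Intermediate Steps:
G(Q) = -64 (G(Q) = 4 - (-6 - 1*(-74)) = 4 - (-6 + 74) = 4 - 1*68 = 4 - 68 = -64)
(-25482 + 26720)/(-47450 + (G(84) + 21256)*((2700 - 2317)*((-3349 + 4841) + 5806) + 810)) = (-25482 + 26720)/(-47450 + (-64 + 21256)*((2700 - 2317)*((-3349 + 4841) + 5806) + 810)) = 1238/(-47450 + 21192*(383*(1492 + 5806) + 810)) = 1238/(-47450 + 21192*(383*7298 + 810)) = 1238/(-47450 + 21192*(2795134 + 810)) = 1238/(-47450 + 21192*2795944) = 1238/(-47450 + 59251645248) = 1238/59251597798 = 1238*(1/59251597798) = 619/29625798899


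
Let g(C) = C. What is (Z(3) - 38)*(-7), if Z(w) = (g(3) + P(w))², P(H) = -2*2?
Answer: 259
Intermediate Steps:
P(H) = -4
Z(w) = 1 (Z(w) = (3 - 4)² = (-1)² = 1)
(Z(3) - 38)*(-7) = (1 - 38)*(-7) = -37*(-7) = 259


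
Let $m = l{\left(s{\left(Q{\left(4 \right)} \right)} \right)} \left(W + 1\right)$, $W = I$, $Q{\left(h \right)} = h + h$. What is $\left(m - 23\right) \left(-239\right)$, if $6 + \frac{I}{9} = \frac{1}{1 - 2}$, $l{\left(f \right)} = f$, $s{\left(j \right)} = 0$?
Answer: $5497$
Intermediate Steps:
$Q{\left(h \right)} = 2 h$
$I = -63$ ($I = -54 + \frac{9}{1 - 2} = -54 + \frac{9}{-1} = -54 + 9 \left(-1\right) = -54 - 9 = -63$)
$W = -63$
$m = 0$ ($m = 0 \left(-63 + 1\right) = 0 \left(-62\right) = 0$)
$\left(m - 23\right) \left(-239\right) = \left(0 - 23\right) \left(-239\right) = \left(-23\right) \left(-239\right) = 5497$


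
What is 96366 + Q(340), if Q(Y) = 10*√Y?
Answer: 96366 + 20*√85 ≈ 96550.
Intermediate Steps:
96366 + Q(340) = 96366 + 10*√340 = 96366 + 10*(2*√85) = 96366 + 20*√85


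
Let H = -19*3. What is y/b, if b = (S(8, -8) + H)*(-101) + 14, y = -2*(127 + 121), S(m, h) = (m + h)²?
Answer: -496/5771 ≈ -0.085947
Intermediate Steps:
H = -57
S(m, h) = (h + m)²
y = -496 (y = -2*248 = -496)
b = 5771 (b = ((-8 + 8)² - 57)*(-101) + 14 = (0² - 57)*(-101) + 14 = (0 - 57)*(-101) + 14 = -57*(-101) + 14 = 5757 + 14 = 5771)
y/b = -496/5771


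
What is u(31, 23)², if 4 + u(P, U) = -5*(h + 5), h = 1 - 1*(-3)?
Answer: 2401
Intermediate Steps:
h = 4 (h = 1 + 3 = 4)
u(P, U) = -49 (u(P, U) = -4 - 5*(4 + 5) = -4 - 5*9 = -4 - 45 = -49)
u(31, 23)² = (-49)² = 2401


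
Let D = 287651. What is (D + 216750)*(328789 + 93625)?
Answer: 213066044014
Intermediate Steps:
(D + 216750)*(328789 + 93625) = (287651 + 216750)*(328789 + 93625) = 504401*422414 = 213066044014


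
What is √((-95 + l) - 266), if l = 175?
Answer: I*√186 ≈ 13.638*I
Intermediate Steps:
√((-95 + l) - 266) = √((-95 + 175) - 266) = √(80 - 266) = √(-186) = I*√186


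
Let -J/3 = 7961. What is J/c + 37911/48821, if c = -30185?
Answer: 2310335478/1473661885 ≈ 1.5678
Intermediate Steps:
J = -23883 (J = -3*7961 = -23883)
J/c + 37911/48821 = -23883/(-30185) + 37911/48821 = -23883*(-1/30185) + 37911*(1/48821) = 23883/30185 + 37911/48821 = 2310335478/1473661885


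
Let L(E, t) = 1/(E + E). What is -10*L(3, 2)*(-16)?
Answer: 80/3 ≈ 26.667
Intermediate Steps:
L(E, t) = 1/(2*E)
-10*L(3, 2)*(-16) = -5/3*(-16) = 80/3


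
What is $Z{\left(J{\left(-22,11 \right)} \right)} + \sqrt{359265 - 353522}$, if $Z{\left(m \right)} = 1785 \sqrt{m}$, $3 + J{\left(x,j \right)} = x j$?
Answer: $\sqrt{5743} + 12495 i \sqrt{5} \approx 75.783 + 27940.0 i$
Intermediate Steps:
$J{\left(x,j \right)} = -3 + j x$ ($J{\left(x,j \right)} = -3 + x j = -3 + j x$)
$Z{\left(J{\left(-22,11 \right)} \right)} + \sqrt{359265 - 353522} = 1785 \sqrt{-3 + 11 \left(-22\right)} + \sqrt{359265 - 353522} = 1785 \sqrt{-3 - 242} + \sqrt{359265 + \left(-406219 + 52697\right)} = 1785 \sqrt{-245} + \sqrt{359265 - 353522} = 1785 \cdot 7 i \sqrt{5} + \sqrt{5743} = 12495 i \sqrt{5} + \sqrt{5743} = \sqrt{5743} + 12495 i \sqrt{5}$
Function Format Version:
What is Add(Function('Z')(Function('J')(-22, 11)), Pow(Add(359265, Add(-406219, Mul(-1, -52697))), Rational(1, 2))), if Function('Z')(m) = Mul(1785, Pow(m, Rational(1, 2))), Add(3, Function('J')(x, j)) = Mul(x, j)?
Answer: Add(Pow(5743, Rational(1, 2)), Mul(12495, I, Pow(5, Rational(1, 2)))) ≈ Add(75.783, Mul(27940., I))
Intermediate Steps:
Function('J')(x, j) = Add(-3, Mul(j, x)) (Function('J')(x, j) = Add(-3, Mul(x, j)) = Add(-3, Mul(j, x)))
Add(Function('Z')(Function('J')(-22, 11)), Pow(Add(359265, Add(-406219, Mul(-1, -52697))), Rational(1, 2))) = Add(Mul(1785, Pow(Add(-3, Mul(11, -22)), Rational(1, 2))), Pow(Add(359265, Add(-406219, Mul(-1, -52697))), Rational(1, 2))) = Add(Mul(1785, Pow(Add(-3, -242), Rational(1, 2))), Pow(Add(359265, Add(-406219, 52697)), Rational(1, 2))) = Add(Mul(1785, Pow(-245, Rational(1, 2))), Pow(Add(359265, -353522), Rational(1, 2))) = Add(Mul(1785, Mul(7, I, Pow(5, Rational(1, 2)))), Pow(5743, Rational(1, 2))) = Add(Mul(12495, I, Pow(5, Rational(1, 2))), Pow(5743, Rational(1, 2))) = Add(Pow(5743, Rational(1, 2)), Mul(12495, I, Pow(5, Rational(1, 2))))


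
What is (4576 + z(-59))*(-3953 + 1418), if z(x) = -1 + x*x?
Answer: -20421960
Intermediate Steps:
z(x) = -1 + x²
(4576 + z(-59))*(-3953 + 1418) = (4576 + (-1 + (-59)²))*(-3953 + 1418) = (4576 + (-1 + 3481))*(-2535) = (4576 + 3480)*(-2535) = 8056*(-2535) = -20421960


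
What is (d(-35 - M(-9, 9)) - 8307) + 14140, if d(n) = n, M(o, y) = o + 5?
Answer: 5802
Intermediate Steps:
M(o, y) = 5 + o
(d(-35 - M(-9, 9)) - 8307) + 14140 = ((-35 - (5 - 9)) - 8307) + 14140 = ((-35 - 1*(-4)) - 8307) + 14140 = ((-35 + 4) - 8307) + 14140 = (-31 - 8307) + 14140 = -8338 + 14140 = 5802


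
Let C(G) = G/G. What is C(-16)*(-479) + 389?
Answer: -90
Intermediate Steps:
C(G) = 1
C(-16)*(-479) + 389 = 1*(-479) + 389 = -479 + 389 = -90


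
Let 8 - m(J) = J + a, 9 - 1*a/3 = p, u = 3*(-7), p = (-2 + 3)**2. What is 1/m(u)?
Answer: 1/5 ≈ 0.20000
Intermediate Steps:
p = 1 (p = 1**2 = 1)
u = -21
a = 24 (a = 27 - 3*1 = 27 - 3 = 24)
m(J) = -16 - J (m(J) = 8 - (J + 24) = 8 - (24 + J) = 8 + (-24 - J) = -16 - J)
1/m(u) = 1/(-16 - 1*(-21)) = 1/(-16 + 21) = 1/5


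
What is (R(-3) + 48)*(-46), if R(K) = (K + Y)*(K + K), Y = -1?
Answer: -3312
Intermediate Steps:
R(K) = 2*K*(-1 + K) (R(K) = (K - 1)*(K + K) = (-1 + K)*(2*K) = 2*K*(-1 + K))
(R(-3) + 48)*(-46) = (2*(-3)*(-1 - 3) + 48)*(-46) = (2*(-3)*(-4) + 48)*(-46) = (24 + 48)*(-46) = 72*(-46) = -3312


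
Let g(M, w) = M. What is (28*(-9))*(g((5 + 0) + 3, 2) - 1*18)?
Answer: 2520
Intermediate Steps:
(28*(-9))*(g((5 + 0) + 3, 2) - 1*18) = (28*(-9))*(((5 + 0) + 3) - 1*18) = -252*((5 + 3) - 18) = -252*(8 - 18) = -252*(-10) = 2520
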